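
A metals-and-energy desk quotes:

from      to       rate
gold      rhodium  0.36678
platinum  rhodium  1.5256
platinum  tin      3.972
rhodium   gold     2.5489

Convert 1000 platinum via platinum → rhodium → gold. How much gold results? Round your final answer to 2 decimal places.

1000 platinum × 1.5256 = 1525.6 rhodium
1525.6 rhodium × 2.5489 = 3888.60184 gold

3888.60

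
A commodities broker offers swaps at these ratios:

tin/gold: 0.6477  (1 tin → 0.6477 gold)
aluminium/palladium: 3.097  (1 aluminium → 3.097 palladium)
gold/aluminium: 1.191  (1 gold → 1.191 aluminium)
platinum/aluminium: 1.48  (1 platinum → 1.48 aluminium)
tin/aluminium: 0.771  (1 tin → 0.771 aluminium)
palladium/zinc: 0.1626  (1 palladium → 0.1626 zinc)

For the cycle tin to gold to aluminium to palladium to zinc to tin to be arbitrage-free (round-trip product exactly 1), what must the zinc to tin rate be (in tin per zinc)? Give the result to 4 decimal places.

Known legs of the cycle: 0.6477 × 1.191 × 3.097 × 0.1626 = 0.38846098330254
For no arbitrage the full-cycle product must be 1, so the missing rate is 1 / 0.38846098330254 ≈ 2.574261.

2.5743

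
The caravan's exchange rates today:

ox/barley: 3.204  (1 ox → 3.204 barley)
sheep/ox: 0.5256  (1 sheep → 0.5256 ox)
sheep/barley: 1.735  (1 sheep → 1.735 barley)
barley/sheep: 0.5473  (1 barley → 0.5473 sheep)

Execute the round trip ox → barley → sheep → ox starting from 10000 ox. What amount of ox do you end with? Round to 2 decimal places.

10000 ox × 3.204 = 32040 barley
32040 barley × 0.5473 = 17535.492 sheep
17535.492 sheep × 0.5256 = 9216.6545952 ox

9216.65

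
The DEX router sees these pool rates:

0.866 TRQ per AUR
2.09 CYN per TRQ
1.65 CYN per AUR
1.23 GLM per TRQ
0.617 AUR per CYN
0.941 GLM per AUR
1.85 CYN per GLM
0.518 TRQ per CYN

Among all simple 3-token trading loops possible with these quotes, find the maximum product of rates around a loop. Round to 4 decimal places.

1.1787

TRQ→GLM→CYN→TRQ: 1.23 × 1.85 × 0.518 = 1.17871
TRQ→CYN→AUR→TRQ: 2.09 × 0.617 × 0.866 = 1.11673
AUR→GLM→CYN→AUR: 0.941 × 1.85 × 0.617 = 1.07410
Maximum is TRQ→GLM→CYN→TRQ at 1.1787; arbitrage exists.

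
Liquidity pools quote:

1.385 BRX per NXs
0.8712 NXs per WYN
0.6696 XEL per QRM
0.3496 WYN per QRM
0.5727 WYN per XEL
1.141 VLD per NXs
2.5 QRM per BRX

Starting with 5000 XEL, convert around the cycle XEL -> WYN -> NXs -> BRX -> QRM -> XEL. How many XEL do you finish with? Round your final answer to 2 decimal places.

5783.89

5000 XEL × 0.5727 = 2863.5 WYN
2863.5 WYN × 0.8712 = 2494.6812 NXs
2494.6812 NXs × 1.385 = 3455.133462 BRX
3455.133462 BRX × 2.5 = 8637.833655 QRM
8637.833655 QRM × 0.6696 = 5783.893415388 XEL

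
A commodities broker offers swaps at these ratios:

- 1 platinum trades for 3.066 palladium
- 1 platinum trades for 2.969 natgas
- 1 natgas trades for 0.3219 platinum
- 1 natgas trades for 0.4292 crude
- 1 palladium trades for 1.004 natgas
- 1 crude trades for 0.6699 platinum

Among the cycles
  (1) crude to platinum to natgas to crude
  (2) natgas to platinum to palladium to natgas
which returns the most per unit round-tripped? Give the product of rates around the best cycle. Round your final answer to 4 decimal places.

(1) 0.6699 × 2.969 × 0.4292 = 0.85365
(2) 0.3219 × 3.066 × 1.004 = 0.99089
Highest is cycle (2) at 0.9909 (≤1, no arbitrage).

0.9909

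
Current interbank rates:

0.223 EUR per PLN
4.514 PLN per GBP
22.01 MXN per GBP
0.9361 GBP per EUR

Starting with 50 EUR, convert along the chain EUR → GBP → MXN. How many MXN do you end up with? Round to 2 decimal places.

1030.18

50 EUR × 0.9361 = 46.805 GBP
46.805 GBP × 22.01 = 1030.17805 MXN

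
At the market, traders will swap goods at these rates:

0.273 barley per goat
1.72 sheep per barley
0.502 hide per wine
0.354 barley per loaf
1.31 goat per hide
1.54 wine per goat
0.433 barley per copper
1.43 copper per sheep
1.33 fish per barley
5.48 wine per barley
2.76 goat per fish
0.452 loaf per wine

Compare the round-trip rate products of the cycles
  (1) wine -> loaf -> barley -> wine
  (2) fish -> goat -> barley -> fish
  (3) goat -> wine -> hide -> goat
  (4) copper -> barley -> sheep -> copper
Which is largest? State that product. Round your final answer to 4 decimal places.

(1) 0.452 × 0.354 × 5.48 = 0.87684
(2) 2.76 × 0.273 × 1.33 = 1.00213
(3) 1.54 × 0.502 × 1.31 = 1.01273
(4) 0.433 × 1.72 × 1.43 = 1.06501
Highest is cycle (4) at 1.0650 (>1, arbitrage).

1.0650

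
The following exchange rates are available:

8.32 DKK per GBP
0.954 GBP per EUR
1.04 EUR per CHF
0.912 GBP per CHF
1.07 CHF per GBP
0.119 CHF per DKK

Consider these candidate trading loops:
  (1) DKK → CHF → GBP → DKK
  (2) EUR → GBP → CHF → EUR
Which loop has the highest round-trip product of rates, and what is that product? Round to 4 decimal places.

1.0616

(1) 0.119 × 0.912 × 8.32 = 0.90295
(2) 0.954 × 1.07 × 1.04 = 1.06161
Highest is cycle (2) at 1.0616 (>1, arbitrage).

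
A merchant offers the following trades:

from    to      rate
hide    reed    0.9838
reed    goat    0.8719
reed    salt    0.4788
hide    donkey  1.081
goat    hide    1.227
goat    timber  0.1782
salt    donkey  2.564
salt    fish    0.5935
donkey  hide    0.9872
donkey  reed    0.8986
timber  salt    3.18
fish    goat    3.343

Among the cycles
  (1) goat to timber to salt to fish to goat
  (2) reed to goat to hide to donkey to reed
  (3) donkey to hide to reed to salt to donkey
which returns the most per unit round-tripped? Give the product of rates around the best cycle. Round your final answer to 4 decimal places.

1.1923

(1) 0.1782 × 3.18 × 0.5935 × 3.343 = 1.12433
(2) 0.8719 × 1.227 × 1.081 × 0.8986 = 1.03921
(3) 0.9872 × 0.9838 × 0.4788 × 2.564 = 1.19230
Highest is cycle (3) at 1.1923 (>1, arbitrage).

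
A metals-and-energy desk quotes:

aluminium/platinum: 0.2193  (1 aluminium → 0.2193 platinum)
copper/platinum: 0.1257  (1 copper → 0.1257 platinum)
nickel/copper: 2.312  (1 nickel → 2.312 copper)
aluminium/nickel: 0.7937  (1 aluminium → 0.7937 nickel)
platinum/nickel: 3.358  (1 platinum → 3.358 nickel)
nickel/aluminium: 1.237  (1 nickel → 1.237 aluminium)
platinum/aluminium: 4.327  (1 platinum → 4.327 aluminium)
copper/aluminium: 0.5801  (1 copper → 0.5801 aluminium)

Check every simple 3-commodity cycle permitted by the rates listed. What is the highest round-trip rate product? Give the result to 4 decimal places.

aluminium→nickel→copper→aluminium: 0.7937 × 2.312 × 0.5801 = 1.06450
nickel→copper→platinum→nickel: 2.312 × 0.1257 × 3.358 = 0.97590
aluminium→platinum→nickel→aluminium: 0.2193 × 3.358 × 1.237 = 0.91094
Maximum is aluminium→nickel→copper→aluminium at 1.0645; arbitrage exists.

1.0645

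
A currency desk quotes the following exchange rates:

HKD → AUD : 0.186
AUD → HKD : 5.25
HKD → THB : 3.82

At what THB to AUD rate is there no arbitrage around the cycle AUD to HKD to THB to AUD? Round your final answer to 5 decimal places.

Known legs of the cycle: 5.25 × 3.82 = 20.055
For no arbitrage the full-cycle product must be 1, so the missing rate is 1 / 20.055 ≈ 0.0498629.

0.04986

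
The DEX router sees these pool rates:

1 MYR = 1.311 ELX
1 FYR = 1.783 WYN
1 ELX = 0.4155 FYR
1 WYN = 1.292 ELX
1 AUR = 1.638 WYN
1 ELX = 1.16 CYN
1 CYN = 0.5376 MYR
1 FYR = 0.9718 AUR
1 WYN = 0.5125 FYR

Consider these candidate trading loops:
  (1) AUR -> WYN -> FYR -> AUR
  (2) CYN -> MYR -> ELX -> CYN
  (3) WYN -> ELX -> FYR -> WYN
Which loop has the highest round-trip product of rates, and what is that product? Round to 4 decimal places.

(1) 1.638 × 0.5125 × 0.9718 = 0.81580
(2) 0.5376 × 1.311 × 1.16 = 0.81756
(3) 1.292 × 0.4155 × 1.783 = 0.95716
Highest is cycle (3) at 0.9572 (≤1, no arbitrage).

0.9572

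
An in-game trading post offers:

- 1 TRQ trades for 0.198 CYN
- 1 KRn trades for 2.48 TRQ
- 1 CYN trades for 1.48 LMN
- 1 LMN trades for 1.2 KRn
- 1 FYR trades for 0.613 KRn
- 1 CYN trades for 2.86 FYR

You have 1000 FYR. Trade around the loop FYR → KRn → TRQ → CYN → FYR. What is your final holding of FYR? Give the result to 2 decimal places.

1000 FYR × 0.613 = 613 KRn
613 KRn × 2.48 = 1520.24 TRQ
1520.24 TRQ × 0.198 = 301.00752 CYN
301.00752 CYN × 2.86 = 860.8815072 FYR

860.88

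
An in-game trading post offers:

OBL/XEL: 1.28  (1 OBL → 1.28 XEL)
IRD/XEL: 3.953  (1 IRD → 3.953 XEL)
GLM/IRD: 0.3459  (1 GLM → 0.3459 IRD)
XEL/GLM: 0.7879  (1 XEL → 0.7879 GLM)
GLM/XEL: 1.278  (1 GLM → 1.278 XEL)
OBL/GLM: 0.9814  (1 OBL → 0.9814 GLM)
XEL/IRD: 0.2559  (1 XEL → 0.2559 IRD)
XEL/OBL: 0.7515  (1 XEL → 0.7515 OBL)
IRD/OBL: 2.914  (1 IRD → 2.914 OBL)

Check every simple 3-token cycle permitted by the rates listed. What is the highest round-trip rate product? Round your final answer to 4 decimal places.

GLM→IRD→XEL→GLM: 0.3459 × 3.953 × 0.7879 = 1.07733
GLM→IRD→OBL→GLM: 0.3459 × 2.914 × 0.9814 = 0.98920
XEL→IRD→OBL→XEL: 0.2559 × 2.914 × 1.28 = 0.95449
GLM→XEL→OBL→GLM: 1.278 × 0.7515 × 0.9814 = 0.94255
Maximum is GLM→IRD→XEL→GLM at 1.0773; arbitrage exists.

1.0773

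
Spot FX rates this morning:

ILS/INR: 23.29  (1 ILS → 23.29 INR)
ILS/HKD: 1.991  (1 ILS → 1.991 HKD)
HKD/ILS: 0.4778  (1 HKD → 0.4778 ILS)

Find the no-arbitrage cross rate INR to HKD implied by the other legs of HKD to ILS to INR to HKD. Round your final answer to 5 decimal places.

0.08986

Known legs of the cycle: 0.4778 × 23.29 = 11.127962
For no arbitrage the full-cycle product must be 1, so the missing rate is 1 / 11.127962 ≈ 0.0898637.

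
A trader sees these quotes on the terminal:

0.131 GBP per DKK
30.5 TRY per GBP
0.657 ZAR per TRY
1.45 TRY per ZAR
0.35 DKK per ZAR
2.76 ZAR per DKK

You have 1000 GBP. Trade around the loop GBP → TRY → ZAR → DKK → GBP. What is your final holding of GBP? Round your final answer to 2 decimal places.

1000 GBP × 30.5 = 30500 TRY
30500 TRY × 0.657 = 20038.5 ZAR
20038.5 ZAR × 0.35 = 7013.475 DKK
7013.475 DKK × 0.131 = 918.765225 GBP

918.77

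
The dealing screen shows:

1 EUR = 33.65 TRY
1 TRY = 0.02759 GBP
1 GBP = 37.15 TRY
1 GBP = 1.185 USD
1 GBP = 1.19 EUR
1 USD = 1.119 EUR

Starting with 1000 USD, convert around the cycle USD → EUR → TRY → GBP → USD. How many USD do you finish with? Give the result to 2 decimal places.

1231.08

1000 USD × 1.119 = 1119 EUR
1119 EUR × 33.65 = 37654.35 TRY
37654.35 TRY × 0.02759 = 1038.8835165 GBP
1038.8835165 GBP × 1.185 = 1231.0769670525 USD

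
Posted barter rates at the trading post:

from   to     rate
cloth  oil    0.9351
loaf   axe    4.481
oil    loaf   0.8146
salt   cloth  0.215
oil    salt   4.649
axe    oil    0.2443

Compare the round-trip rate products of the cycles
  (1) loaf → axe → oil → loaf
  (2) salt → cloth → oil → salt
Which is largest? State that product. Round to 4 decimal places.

0.9347

(1) 4.481 × 0.2443 × 0.8146 = 0.89175
(2) 0.215 × 0.9351 × 4.649 = 0.93467
Highest is cycle (2) at 0.9347 (≤1, no arbitrage).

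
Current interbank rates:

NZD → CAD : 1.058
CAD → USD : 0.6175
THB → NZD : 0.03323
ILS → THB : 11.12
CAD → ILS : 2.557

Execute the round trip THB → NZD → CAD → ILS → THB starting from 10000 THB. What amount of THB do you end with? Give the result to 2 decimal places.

9996.58

10000 THB × 0.03323 = 332.3 NZD
332.3 NZD × 1.058 = 351.5734 CAD
351.5734 CAD × 2.557 = 898.9731838 ILS
898.9731838 ILS × 11.12 = 9996.581803856 THB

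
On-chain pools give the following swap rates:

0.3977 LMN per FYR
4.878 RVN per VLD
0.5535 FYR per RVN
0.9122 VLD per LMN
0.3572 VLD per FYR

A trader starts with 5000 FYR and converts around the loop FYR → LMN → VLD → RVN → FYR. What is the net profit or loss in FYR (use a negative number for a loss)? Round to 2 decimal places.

5000 FYR × 0.3977 = 1988.5 LMN
1988.5 LMN × 0.9122 = 1813.9097 VLD
1813.9097 VLD × 4.878 = 8848.2515166 RVN
8848.2515166 RVN × 0.5535 = 4897.5072144381 FYR
Net change: 4897.5072144381 − 5000 = -102.4927855619 FYR

-102.49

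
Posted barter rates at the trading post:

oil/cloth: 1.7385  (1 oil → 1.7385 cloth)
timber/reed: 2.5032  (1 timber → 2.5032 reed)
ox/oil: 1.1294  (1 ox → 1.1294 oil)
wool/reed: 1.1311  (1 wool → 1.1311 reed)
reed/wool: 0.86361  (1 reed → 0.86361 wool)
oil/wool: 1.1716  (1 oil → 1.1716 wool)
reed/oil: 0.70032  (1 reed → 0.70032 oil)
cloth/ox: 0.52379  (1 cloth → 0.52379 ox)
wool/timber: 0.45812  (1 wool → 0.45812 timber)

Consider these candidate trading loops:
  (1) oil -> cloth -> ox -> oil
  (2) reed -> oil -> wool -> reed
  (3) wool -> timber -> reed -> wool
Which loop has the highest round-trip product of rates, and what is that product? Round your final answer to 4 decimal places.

1.0284

(1) 1.7385 × 0.52379 × 1.1294 = 1.02844
(2) 0.70032 × 1.1716 × 1.1311 = 0.92806
(3) 0.45812 × 2.5032 × 0.86361 = 0.99036
Highest is cycle (1) at 1.0284 (>1, arbitrage).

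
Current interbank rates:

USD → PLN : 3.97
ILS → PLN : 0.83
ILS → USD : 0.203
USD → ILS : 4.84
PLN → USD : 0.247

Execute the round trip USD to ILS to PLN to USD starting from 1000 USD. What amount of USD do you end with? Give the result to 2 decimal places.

1000 USD × 4.84 = 4840 ILS
4840 ILS × 0.83 = 4017.2 PLN
4017.2 PLN × 0.247 = 992.2484 USD

992.25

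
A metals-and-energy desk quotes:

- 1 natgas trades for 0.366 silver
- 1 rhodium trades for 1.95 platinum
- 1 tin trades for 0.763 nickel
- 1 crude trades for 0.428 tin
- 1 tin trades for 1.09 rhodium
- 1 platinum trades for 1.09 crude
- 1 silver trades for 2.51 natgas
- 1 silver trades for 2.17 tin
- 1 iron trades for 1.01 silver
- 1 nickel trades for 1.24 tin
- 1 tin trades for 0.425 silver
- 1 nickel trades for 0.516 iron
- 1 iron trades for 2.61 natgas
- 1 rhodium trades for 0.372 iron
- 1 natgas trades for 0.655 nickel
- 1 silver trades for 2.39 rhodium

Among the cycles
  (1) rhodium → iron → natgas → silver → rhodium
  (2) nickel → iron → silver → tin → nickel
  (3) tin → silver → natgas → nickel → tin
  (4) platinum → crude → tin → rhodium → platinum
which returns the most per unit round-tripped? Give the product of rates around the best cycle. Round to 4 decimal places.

0.9916

(1) 0.372 × 2.61 × 0.366 × 2.39 = 0.84930
(2) 0.516 × 1.01 × 2.17 × 0.763 = 0.86289
(3) 0.425 × 2.51 × 0.655 × 1.24 = 0.86641
(4) 1.09 × 0.428 × 1.09 × 1.95 = 0.99159
Highest is cycle (4) at 0.9916 (≤1, no arbitrage).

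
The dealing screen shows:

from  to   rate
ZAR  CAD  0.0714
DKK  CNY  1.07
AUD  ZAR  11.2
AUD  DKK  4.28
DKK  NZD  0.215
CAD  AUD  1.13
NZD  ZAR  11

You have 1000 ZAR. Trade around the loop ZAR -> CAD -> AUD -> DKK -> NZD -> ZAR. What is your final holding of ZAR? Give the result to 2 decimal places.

816.68

1000 ZAR × 0.0714 = 71.4 CAD
71.4 CAD × 1.13 = 80.682 AUD
80.682 AUD × 4.28 = 345.31896 DKK
345.31896 DKK × 0.215 = 74.2435764 NZD
74.2435764 NZD × 11 = 816.6793404 ZAR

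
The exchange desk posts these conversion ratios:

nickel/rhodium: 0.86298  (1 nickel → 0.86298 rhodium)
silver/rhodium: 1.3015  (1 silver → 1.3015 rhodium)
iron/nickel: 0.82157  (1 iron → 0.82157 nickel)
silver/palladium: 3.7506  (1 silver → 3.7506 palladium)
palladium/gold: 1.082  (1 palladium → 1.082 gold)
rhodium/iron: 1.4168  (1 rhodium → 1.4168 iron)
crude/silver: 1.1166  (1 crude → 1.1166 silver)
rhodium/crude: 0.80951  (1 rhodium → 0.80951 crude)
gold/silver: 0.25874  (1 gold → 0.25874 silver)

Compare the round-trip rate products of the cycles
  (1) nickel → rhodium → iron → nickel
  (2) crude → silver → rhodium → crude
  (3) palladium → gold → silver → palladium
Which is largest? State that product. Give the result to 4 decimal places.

(1) 0.86298 × 1.4168 × 0.82157 = 1.00451
(2) 1.1166 × 1.3015 × 0.80951 = 1.17642
(3) 1.082 × 0.25874 × 3.7506 = 1.05001
Highest is cycle (2) at 1.1764 (>1, arbitrage).

1.1764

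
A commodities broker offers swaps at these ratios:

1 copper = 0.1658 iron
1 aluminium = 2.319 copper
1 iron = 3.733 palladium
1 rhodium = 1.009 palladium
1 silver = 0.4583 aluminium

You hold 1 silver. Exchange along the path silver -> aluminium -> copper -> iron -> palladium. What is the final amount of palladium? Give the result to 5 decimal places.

1 silver × 0.4583 = 0.4583 aluminium
0.4583 aluminium × 2.319 = 1.0627977 copper
1.0627977 copper × 0.1658 = 0.17621185866 iron
0.17621185866 iron × 3.733 = 0.65779886837778 palladium

0.65780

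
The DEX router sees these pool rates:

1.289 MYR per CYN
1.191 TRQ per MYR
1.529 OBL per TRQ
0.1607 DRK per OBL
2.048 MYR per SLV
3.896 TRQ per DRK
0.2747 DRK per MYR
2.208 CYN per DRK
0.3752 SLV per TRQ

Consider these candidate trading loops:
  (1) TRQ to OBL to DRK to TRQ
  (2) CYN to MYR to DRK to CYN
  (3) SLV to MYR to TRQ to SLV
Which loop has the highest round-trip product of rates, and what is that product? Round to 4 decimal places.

(1) 1.529 × 0.1607 × 3.896 = 0.95729
(2) 1.289 × 0.2747 × 2.208 = 0.78183
(3) 2.048 × 1.191 × 0.3752 = 0.91518
Highest is cycle (1) at 0.9573 (≤1, no arbitrage).

0.9573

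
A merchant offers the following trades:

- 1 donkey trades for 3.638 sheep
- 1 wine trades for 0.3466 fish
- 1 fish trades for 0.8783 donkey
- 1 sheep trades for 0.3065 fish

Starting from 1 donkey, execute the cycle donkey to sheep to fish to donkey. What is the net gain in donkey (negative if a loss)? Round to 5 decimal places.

1 donkey × 3.638 = 3.638 sheep
3.638 sheep × 0.3065 = 1.115047 fish
1.115047 fish × 0.8783 = 0.9793457801 donkey
Net change: 0.9793457801 − 1 = -0.0206542199 donkey

-0.02065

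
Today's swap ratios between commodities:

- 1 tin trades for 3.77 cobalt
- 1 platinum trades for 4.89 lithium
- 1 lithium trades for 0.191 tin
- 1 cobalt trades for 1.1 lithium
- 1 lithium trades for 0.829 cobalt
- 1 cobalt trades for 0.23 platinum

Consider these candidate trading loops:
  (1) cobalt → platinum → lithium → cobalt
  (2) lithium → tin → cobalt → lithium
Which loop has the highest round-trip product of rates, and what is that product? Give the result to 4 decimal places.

0.9324

(1) 0.23 × 4.89 × 0.829 = 0.93238
(2) 0.191 × 3.77 × 1.1 = 0.79208
Highest is cycle (1) at 0.9324 (≤1, no arbitrage).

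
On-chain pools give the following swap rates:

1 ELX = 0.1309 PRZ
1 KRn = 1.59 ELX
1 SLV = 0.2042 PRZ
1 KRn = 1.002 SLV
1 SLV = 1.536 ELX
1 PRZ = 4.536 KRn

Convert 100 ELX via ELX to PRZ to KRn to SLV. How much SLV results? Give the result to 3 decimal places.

100 ELX × 0.1309 = 13.09 PRZ
13.09 PRZ × 4.536 = 59.37624 KRn
59.37624 KRn × 1.002 = 59.49499248 SLV

59.495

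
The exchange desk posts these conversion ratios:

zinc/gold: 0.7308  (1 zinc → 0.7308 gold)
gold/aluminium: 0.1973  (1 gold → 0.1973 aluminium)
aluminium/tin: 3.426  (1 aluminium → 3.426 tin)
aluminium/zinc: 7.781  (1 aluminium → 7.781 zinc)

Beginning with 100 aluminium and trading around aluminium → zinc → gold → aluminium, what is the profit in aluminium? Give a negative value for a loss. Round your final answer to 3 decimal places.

12.192

100 aluminium × 7.781 = 778.1 zinc
778.1 zinc × 0.7308 = 568.63548 gold
568.63548 gold × 0.1973 = 112.191780204 aluminium
Net change: 112.191780204 − 100 = 12.191780204 aluminium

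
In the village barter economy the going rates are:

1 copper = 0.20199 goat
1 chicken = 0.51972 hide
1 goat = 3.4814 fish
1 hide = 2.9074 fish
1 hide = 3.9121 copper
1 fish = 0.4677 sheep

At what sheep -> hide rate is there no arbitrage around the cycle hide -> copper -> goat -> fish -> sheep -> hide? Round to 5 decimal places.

Known legs of the cycle: 3.9121 × 0.20199 × 3.4814 × 0.4677 = 1.28665203624171162
For no arbitrage the full-cycle product must be 1, so the missing rate is 1 / 1.28665203624171162 ≈ 0.7772109.

0.77721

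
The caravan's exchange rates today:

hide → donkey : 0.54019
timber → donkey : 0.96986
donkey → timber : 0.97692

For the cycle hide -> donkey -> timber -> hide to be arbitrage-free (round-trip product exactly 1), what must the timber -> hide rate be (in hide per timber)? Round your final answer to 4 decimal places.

Known legs of the cycle: 0.54019 × 0.97692 = 0.5277224148
For no arbitrage the full-cycle product must be 1, so the missing rate is 1 / 0.5277224148 ≈ 1.894936.

1.8949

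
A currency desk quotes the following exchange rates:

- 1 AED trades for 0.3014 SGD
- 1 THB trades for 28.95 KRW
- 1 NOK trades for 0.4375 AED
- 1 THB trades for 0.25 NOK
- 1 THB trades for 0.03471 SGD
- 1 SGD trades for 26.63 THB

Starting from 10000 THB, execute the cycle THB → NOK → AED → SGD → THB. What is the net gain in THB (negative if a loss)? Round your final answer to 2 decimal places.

10000 THB × 0.25 = 2500 NOK
2500 NOK × 0.4375 = 1093.75 AED
1093.75 AED × 0.3014 = 329.65625 SGD
329.65625 SGD × 26.63 = 8778.7459375 THB
Net change: 8778.7459375 − 10000 = -1221.2540625 THB

-1221.25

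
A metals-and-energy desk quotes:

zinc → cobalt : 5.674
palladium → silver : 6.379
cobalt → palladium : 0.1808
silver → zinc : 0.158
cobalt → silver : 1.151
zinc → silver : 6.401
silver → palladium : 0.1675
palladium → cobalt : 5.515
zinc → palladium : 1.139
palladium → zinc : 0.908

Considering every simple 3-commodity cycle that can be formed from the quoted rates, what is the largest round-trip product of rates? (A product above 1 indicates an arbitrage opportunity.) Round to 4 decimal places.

1.1480

zinc→palladium→silver→zinc: 1.139 × 6.379 × 0.158 = 1.14798
palladium→cobalt→silver→palladium: 5.515 × 1.151 × 0.1675 = 1.06325
zinc→cobalt→silver→zinc: 5.674 × 1.151 × 0.158 = 1.03186
zinc→silver→palladium→zinc: 6.401 × 0.1675 × 0.908 = 0.97353
zinc→cobalt→palladium→zinc: 5.674 × 0.1808 × 0.908 = 0.93148
Maximum is zinc→palladium→silver→zinc at 1.1480; arbitrage exists.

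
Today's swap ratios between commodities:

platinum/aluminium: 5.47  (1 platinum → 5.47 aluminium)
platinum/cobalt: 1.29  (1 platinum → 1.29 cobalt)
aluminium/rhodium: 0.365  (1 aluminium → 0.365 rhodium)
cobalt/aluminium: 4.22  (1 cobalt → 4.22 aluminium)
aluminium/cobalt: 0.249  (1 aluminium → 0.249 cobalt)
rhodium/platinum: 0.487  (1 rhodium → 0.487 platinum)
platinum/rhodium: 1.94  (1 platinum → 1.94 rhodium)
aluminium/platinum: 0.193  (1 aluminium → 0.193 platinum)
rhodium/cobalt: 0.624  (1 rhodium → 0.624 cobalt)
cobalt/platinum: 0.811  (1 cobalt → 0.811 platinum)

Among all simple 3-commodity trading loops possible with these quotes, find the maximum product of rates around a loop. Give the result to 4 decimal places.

1.1046

platinum→aluminium→cobalt→platinum: 5.47 × 0.249 × 0.811 = 1.10461
platinum→cobalt→aluminium→platinum: 1.29 × 4.22 × 0.193 = 1.05065
platinum→rhodium→cobalt→platinum: 1.94 × 0.624 × 0.811 = 0.98176
platinum→aluminium→rhodium→platinum: 5.47 × 0.365 × 0.487 = 0.97232
cobalt→aluminium→rhodium→cobalt: 4.22 × 0.365 × 0.624 = 0.96115
Maximum is platinum→aluminium→cobalt→platinum at 1.1046; arbitrage exists.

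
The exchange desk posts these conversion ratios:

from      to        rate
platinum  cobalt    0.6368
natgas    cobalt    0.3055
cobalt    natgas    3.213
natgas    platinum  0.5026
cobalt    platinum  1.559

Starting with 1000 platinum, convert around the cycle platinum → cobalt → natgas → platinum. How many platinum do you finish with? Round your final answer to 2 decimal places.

1000 platinum × 0.6368 = 636.8 cobalt
636.8 cobalt × 3.213 = 2046.0384 natgas
2046.0384 natgas × 0.5026 = 1028.33889984 platinum

1028.34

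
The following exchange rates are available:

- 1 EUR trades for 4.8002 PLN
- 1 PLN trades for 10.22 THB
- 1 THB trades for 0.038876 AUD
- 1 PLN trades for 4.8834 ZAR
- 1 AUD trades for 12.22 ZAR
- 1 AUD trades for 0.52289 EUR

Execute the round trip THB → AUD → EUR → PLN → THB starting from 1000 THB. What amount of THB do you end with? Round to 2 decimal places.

1000 THB × 0.038876 = 38.876 AUD
38.876 AUD × 0.52289 = 20.32787164 EUR
20.32787164 EUR × 4.8002 = 97.577849446328 PLN
97.577849446328 PLN × 10.22 = 997.24562134147216 THB

997.25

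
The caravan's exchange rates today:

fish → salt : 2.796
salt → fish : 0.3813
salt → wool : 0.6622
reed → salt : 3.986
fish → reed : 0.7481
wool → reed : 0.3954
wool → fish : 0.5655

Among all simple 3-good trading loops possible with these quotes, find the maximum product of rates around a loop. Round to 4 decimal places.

1.1370

reed→salt→fish→reed: 3.986 × 0.3813 × 0.7481 = 1.13701
salt→wool→fish→salt: 0.6622 × 0.5655 × 2.796 = 1.04703
reed→salt→wool→reed: 3.986 × 0.6622 × 0.3954 = 1.04367
Maximum is reed→salt→fish→reed at 1.1370; arbitrage exists.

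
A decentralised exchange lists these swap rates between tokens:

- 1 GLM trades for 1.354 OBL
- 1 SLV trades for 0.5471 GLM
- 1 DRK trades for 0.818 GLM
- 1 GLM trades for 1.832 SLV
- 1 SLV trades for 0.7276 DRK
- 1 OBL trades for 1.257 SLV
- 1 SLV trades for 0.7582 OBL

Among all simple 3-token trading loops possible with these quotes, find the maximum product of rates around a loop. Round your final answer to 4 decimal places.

1.0904

SLV→DRK→GLM→SLV: 0.7276 × 0.818 × 1.832 = 1.09036
OBL→SLV→GLM→OBL: 1.257 × 0.5471 × 1.354 = 0.93115
Maximum is SLV→DRK→GLM→SLV at 1.0904; arbitrage exists.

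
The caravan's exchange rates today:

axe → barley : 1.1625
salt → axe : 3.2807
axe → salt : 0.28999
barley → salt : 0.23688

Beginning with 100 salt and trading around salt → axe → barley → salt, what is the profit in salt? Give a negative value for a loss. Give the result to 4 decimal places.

-9.6584

100 salt × 3.2807 = 328.07 axe
328.07 axe × 1.1625 = 381.381375 barley
381.381375 barley × 0.23688 = 90.34162011 salt
Net change: 90.34162011 − 100 = -9.65837989 salt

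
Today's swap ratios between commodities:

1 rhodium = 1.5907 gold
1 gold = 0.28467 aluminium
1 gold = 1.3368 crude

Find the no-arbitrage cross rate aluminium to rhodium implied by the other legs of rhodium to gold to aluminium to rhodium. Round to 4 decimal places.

2.2084

Known legs of the cycle: 1.5907 × 0.28467 = 0.452824569
For no arbitrage the full-cycle product must be 1, so the missing rate is 1 / 0.452824569 ≈ 2.208361.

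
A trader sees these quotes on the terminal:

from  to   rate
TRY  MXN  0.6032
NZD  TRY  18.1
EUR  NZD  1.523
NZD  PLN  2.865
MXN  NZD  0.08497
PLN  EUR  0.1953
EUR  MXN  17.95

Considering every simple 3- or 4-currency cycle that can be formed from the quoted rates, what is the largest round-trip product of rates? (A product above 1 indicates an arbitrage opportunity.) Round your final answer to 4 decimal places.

0.9277

NZD→TRY→MXN→NZD: 18.1 × 0.6032 × 0.08497 = 0.92770
NZD→PLN→EUR→MXN→NZD: 2.865 × 0.1953 × 17.95 × 0.08497 = 0.85341
NZD→PLN→EUR→NZD: 2.865 × 0.1953 × 1.523 = 0.85217
Maximum is NZD→TRY→MXN→NZD at 0.9277; no arbitrage — every cycle loses value.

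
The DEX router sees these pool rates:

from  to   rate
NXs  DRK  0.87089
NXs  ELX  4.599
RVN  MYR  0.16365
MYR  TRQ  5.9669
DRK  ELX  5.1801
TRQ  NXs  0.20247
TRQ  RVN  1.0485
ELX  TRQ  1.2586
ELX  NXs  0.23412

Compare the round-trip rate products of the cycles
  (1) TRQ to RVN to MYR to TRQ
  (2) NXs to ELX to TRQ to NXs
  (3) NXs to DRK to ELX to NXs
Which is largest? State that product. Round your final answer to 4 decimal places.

(1) 1.0485 × 0.16365 × 5.9669 = 1.02384
(2) 4.599 × 1.2586 × 0.20247 = 1.17196
(3) 0.87089 × 5.1801 × 0.23412 = 1.05618
Highest is cycle (2) at 1.1720 (>1, arbitrage).

1.1720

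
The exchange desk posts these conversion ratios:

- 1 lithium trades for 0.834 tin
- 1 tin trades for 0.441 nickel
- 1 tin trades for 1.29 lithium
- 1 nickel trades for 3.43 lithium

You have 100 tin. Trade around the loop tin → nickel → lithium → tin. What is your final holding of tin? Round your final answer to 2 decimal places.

100 tin × 0.441 = 44.1 nickel
44.1 nickel × 3.43 = 151.263 lithium
151.263 lithium × 0.834 = 126.153342 tin

126.15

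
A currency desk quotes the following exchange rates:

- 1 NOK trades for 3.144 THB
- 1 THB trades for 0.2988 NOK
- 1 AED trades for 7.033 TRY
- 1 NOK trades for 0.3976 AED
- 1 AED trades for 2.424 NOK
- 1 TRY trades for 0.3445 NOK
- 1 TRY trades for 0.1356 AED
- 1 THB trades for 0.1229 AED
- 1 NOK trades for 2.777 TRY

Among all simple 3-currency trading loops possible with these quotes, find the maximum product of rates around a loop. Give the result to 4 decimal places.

TRY→NOK→AED→TRY: 0.3445 × 0.3976 × 7.033 = 0.96333
THB→AED→NOK→THB: 0.1229 × 2.424 × 3.144 = 0.93663
TRY→AED→NOK→TRY: 0.1356 × 2.424 × 2.777 = 0.91278
Maximum is TRY→NOK→AED→TRY at 0.9633; no arbitrage — every cycle loses value.

0.9633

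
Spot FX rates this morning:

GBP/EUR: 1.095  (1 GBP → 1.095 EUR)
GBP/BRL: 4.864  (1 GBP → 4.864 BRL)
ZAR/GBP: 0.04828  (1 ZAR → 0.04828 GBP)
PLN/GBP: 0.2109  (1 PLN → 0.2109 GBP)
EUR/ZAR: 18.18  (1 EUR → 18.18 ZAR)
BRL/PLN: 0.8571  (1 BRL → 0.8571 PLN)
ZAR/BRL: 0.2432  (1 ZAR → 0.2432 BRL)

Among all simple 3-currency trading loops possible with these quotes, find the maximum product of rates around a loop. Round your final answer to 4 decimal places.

0.9611

GBP→EUR→ZAR→GBP: 1.095 × 18.18 × 0.04828 = 0.96111
GBP→BRL→PLN→GBP: 4.864 × 0.8571 × 0.2109 = 0.87923
Maximum is GBP→EUR→ZAR→GBP at 0.9611; no arbitrage — every cycle loses value.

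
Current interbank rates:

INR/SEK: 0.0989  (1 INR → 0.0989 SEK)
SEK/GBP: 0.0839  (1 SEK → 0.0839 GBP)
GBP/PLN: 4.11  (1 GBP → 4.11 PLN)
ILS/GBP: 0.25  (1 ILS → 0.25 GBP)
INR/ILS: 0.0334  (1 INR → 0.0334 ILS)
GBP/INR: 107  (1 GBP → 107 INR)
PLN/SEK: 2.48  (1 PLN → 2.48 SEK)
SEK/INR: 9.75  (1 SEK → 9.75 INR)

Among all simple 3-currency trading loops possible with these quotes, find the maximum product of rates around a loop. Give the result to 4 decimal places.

ILS→GBP→INR→ILS: 0.25 × 107 × 0.0334 = 0.89345
GBP→INR→SEK→GBP: 107 × 0.0989 × 0.0839 = 0.88785
GBP→PLN→SEK→GBP: 4.11 × 2.48 × 0.0839 = 0.85518
Maximum is ILS→GBP→INR→ILS at 0.8935; no arbitrage — every cycle loses value.

0.8935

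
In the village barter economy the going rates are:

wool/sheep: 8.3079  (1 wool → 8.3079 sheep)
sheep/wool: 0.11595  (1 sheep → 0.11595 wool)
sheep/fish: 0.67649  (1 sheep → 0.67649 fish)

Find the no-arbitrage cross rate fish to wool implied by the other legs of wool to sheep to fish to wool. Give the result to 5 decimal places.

0.17793

Known legs of the cycle: 8.3079 × 0.67649 = 5.620211271
For no arbitrage the full-cycle product must be 1, so the missing rate is 1 / 5.620211271 ≈ 0.1779293.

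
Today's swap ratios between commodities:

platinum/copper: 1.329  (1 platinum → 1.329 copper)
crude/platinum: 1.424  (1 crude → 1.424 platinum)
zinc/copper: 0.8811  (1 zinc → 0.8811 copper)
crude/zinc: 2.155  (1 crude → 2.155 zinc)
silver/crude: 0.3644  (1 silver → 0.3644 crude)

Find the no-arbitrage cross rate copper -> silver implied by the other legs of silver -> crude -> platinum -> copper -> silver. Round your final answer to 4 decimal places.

1.4501

Known legs of the cycle: 0.3644 × 1.424 × 1.329 = 0.6896255424
For no arbitrage the full-cycle product must be 1, so the missing rate is 1 / 0.6896255424 ≈ 1.450062.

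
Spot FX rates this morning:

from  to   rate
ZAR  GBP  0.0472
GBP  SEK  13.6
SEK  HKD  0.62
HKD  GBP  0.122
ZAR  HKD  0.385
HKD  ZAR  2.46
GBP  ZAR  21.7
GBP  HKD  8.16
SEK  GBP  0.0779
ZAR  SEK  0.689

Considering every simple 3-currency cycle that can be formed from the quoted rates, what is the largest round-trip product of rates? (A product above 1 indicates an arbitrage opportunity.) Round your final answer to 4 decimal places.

1.1647

GBP→ZAR→SEK→GBP: 21.7 × 0.689 × 0.0779 = 1.16471
HKD→ZAR→SEK→HKD: 2.46 × 0.689 × 0.62 = 1.05086
GBP→SEK→HKD→GBP: 13.6 × 0.62 × 0.122 = 1.02870
GBP→ZAR→HKD→GBP: 21.7 × 0.385 × 0.122 = 1.01925
GBP→HKD→ZAR→GBP: 8.16 × 2.46 × 0.0472 = 0.94747
Maximum is GBP→ZAR→SEK→GBP at 1.1647; arbitrage exists.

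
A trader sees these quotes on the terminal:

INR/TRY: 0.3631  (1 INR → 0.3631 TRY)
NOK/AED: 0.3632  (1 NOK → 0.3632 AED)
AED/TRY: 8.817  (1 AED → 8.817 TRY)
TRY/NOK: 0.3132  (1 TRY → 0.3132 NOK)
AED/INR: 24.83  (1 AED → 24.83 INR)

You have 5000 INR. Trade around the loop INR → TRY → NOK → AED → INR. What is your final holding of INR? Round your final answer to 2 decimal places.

5127.91

5000 INR × 0.3631 = 1815.5 TRY
1815.5 TRY × 0.3132 = 568.6146 NOK
568.6146 NOK × 0.3632 = 206.52082272 AED
206.52082272 AED × 24.83 = 5127.9120281376 INR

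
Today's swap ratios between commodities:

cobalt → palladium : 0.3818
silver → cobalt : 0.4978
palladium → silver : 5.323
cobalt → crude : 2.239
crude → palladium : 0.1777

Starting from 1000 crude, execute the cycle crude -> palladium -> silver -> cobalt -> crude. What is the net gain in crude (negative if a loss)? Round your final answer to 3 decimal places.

1000 crude × 0.1777 = 177.7 palladium
177.7 palladium × 5.323 = 945.8971 silver
945.8971 silver × 0.4978 = 470.86757638 cobalt
470.86757638 cobalt × 2.239 = 1054.27250351482 crude
Net change: 1054.27250351482 − 1000 = 54.27250351482 crude

54.273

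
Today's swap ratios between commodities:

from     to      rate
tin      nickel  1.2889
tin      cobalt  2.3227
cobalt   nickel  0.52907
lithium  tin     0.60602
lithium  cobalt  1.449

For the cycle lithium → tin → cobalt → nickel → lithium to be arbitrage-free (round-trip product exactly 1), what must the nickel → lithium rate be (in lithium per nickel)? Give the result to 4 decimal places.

1.3428

Known legs of the cycle: 0.60602 × 2.3227 × 0.52907 = 0.74472033615178
For no arbitrage the full-cycle product must be 1, so the missing rate is 1 / 0.74472033615178 ≈ 1.342786.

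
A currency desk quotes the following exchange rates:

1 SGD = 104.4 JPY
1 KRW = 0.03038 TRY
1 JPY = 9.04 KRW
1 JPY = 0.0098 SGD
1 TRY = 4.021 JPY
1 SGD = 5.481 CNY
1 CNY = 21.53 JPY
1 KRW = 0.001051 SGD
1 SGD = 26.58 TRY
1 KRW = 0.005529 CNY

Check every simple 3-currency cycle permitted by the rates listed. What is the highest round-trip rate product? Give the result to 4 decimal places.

1.1565

CNY→JPY→SGD→CNY: 21.53 × 0.0098 × 5.481 = 1.15646
JPY→KRW→TRY→JPY: 9.04 × 0.03038 × 4.021 = 1.10431
CNY→JPY→KRW→CNY: 21.53 × 9.04 × 0.005529 = 1.07612
JPY→SGD→TRY→JPY: 0.0098 × 26.58 × 4.021 = 1.04741
JPY→KRW→SGD→JPY: 9.04 × 0.001051 × 104.4 = 0.99191
Maximum is CNY→JPY→SGD→CNY at 1.1565; arbitrage exists.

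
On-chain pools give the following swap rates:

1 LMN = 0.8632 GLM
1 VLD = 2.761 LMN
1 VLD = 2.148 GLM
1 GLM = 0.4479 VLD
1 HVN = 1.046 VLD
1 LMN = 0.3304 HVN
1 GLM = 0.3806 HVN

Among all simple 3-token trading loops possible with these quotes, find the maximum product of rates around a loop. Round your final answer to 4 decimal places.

1.0675

LMN→GLM→VLD→LMN: 0.8632 × 0.4479 × 2.761 = 1.06748
LMN→HVN→VLD→LMN: 0.3304 × 1.046 × 2.761 = 0.95420
VLD→GLM→HVN→VLD: 2.148 × 0.3806 × 1.046 = 0.85514
Maximum is LMN→GLM→VLD→LMN at 1.0675; arbitrage exists.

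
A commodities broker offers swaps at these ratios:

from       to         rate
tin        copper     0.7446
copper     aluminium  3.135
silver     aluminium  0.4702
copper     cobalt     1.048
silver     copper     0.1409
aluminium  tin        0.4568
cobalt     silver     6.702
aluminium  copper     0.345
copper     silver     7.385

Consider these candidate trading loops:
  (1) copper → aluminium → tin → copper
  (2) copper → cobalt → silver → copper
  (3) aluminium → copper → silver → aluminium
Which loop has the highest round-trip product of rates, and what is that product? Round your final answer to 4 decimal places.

(1) 3.135 × 0.4568 × 0.7446 = 1.06632
(2) 1.048 × 6.702 × 0.1409 = 0.98964
(3) 0.345 × 7.385 × 0.4702 = 1.19799
Highest is cycle (3) at 1.1980 (>1, arbitrage).

1.1980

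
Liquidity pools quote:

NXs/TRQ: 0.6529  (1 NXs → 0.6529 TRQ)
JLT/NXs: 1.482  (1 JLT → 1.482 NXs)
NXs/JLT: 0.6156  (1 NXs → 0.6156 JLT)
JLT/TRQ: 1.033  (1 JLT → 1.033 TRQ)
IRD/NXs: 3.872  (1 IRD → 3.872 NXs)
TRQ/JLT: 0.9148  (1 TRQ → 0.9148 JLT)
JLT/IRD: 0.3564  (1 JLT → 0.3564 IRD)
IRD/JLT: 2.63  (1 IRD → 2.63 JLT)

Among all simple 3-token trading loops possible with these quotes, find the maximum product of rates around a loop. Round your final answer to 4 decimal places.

NXs→TRQ→JLT→NXs: 0.6529 × 0.9148 × 1.482 = 0.88516
NXs→JLT→IRD→NXs: 0.6156 × 0.3564 × 3.872 = 0.84952
Maximum is NXs→TRQ→JLT→NXs at 0.8852; no arbitrage — every cycle loses value.

0.8852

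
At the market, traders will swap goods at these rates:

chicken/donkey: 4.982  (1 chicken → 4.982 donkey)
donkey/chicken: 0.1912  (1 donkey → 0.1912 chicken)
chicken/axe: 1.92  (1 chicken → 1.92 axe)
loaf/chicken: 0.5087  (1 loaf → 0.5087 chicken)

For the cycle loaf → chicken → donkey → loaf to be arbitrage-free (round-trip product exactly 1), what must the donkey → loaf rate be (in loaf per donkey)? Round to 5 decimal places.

Known legs of the cycle: 0.5087 × 4.982 = 2.5343434
For no arbitrage the full-cycle product must be 1, so the missing rate is 1 / 2.5343434 ≈ 0.3945795.

0.39458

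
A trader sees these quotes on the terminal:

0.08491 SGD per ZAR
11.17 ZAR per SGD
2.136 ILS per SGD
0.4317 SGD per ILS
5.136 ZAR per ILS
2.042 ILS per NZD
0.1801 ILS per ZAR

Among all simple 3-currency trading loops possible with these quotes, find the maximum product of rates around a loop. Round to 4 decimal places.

SGD→ILS→ZAR→SGD: 2.136 × 5.136 × 0.08491 = 0.93150
SGD→ZAR→ILS→SGD: 11.17 × 0.1801 × 0.4317 = 0.86846
Maximum is SGD→ILS→ZAR→SGD at 0.9315; no arbitrage — every cycle loses value.

0.9315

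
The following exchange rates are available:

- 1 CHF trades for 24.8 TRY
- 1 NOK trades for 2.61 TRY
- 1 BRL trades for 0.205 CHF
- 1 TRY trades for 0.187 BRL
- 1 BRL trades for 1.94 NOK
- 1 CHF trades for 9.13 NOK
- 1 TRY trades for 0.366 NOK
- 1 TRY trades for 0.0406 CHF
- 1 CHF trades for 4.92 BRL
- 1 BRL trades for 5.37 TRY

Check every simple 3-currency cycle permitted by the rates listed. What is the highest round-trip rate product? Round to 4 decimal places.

1.0727

TRY→CHF→BRL→TRY: 0.0406 × 4.92 × 5.37 = 1.07267
NOK→TRY→CHF→NOK: 2.61 × 0.0406 × 9.13 = 0.96747
TRY→BRL→CHF→TRY: 0.187 × 0.205 × 24.8 = 0.95071
NOK→TRY→BRL→NOK: 2.61 × 0.187 × 1.94 = 0.94686
Maximum is TRY→CHF→BRL→TRY at 1.0727; arbitrage exists.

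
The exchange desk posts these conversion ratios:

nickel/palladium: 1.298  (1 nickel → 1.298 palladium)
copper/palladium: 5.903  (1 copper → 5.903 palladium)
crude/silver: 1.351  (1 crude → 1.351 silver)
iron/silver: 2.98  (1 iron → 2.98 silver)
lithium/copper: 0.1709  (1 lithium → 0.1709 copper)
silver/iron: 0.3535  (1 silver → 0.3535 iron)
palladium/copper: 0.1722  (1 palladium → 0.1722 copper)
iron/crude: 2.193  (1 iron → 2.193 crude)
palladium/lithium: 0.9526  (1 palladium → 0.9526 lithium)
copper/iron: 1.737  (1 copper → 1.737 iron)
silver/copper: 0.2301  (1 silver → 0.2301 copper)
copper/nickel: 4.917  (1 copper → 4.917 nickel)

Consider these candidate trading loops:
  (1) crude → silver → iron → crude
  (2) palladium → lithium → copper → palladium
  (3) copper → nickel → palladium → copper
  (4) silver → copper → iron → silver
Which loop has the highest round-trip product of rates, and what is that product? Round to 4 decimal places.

(1) 1.351 × 0.3535 × 2.193 = 1.04733
(2) 0.9526 × 0.1709 × 5.903 = 0.96100
(3) 4.917 × 1.298 × 0.1722 = 1.09903
(4) 0.2301 × 1.737 × 2.98 = 1.19106
Highest is cycle (4) at 1.1911 (>1, arbitrage).

1.1911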